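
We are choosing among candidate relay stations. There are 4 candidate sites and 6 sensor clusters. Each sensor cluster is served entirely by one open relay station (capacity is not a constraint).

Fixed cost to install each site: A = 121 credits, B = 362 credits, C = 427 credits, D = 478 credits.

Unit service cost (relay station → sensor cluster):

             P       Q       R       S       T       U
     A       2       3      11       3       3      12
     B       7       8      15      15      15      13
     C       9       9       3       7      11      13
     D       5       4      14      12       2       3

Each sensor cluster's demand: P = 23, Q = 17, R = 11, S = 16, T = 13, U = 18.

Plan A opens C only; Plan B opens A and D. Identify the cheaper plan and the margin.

Plan B is cheaper by 364.

Plan A: {C}: P→C 9·23=207, Q→C 9·17=153, R→C 3·11=33, S→C 7·16=112, T→C 11·13=143, U→C 13·18=234. Service 882; fixed 427; total 1309.
Plan B: {A, D}: P→A 2·23=46, Q→A 3·17=51, R→A 11·11=121, S→A 3·16=48, T→D 2·13=26, U→D 3·18=54. Service 346; fixed 599; total 945.
Difference: |1309 − 945| = 364.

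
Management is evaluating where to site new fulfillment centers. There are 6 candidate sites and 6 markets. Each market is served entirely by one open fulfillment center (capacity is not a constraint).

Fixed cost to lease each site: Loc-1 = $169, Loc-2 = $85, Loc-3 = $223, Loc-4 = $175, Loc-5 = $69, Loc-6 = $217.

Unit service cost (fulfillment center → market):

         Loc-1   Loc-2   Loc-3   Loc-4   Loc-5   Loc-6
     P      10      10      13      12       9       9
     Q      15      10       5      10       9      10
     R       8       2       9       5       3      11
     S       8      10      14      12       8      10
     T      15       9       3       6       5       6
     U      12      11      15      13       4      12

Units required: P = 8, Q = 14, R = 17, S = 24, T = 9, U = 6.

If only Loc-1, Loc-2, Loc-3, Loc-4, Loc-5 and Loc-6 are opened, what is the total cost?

Each market is assigned to its cheapest site among the open ones.
{Loc-1, Loc-2, Loc-3, Loc-4, Loc-5, Loc-6}: P→Loc-5 9·8=72, Q→Loc-3 5·14=70, R→Loc-2 2·17=34, S→Loc-1 8·24=192, T→Loc-3 3·9=27, U→Loc-5 4·6=24. Service 419; fixed 938; total 1357.

Total cost: 1357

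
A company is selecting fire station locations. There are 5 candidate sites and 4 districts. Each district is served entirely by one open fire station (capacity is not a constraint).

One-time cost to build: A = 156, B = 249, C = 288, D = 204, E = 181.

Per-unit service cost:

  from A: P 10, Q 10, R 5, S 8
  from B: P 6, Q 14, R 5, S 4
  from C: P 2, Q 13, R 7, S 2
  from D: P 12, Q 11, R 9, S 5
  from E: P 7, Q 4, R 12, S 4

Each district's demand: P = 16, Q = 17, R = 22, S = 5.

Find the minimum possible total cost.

Minimum total cost: 636

For any fixed open set, each district goes to its cheapest open site; total = fixed + service.
{A}: P→A 10·16=160, Q→A 10·17=170, R→A 5·22=110, S→A 8·5=40. Service 480; fixed 156; total 636.
{E}: service 464 + fixed 181 = 645
{A, E}: service 310 + fixed 337 = 647
{A, B, C, D, E}: P→C 2·16=32, Q→E 4·17=68, R→A 5·22=110, S→C 2·5=10. Service 220; fixed 1078; total 1298.
No other subset beats 636.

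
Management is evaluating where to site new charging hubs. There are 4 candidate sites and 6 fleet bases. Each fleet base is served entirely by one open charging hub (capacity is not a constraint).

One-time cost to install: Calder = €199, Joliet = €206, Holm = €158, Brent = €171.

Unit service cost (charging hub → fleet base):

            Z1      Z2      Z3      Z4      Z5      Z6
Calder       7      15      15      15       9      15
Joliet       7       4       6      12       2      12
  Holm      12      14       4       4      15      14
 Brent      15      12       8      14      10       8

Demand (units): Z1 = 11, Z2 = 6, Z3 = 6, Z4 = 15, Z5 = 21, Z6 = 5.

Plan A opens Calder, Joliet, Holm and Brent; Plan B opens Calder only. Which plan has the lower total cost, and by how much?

Plan B is cheaper by 56.

Plan A: {Calder, Joliet, Holm, Brent}: Z1→Calder 7·11=77, Z2→Joliet 4·6=24, Z3→Holm 4·6=24, Z4→Holm 4·15=60, Z5→Joliet 2·21=42, Z6→Brent 8·5=40. Service 267; fixed 734; total 1001.
Plan B: {Calder}: Z1→Calder 7·11=77, Z2→Calder 15·6=90, Z3→Calder 15·6=90, Z4→Calder 15·15=225, Z5→Calder 9·21=189, Z6→Calder 15·5=75. Service 746; fixed 199; total 945.
Difference: |1001 − 945| = 56.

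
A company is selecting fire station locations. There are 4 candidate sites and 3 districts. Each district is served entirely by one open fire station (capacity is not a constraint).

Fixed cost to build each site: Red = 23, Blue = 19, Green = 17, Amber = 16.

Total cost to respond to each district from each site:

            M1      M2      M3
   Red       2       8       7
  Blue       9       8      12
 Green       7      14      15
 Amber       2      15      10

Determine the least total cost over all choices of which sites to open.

Minimum total cost: 40

For any fixed open set, each district goes to its cheapest open site; total = fixed + service.
{Red}: M1→Red 2, M2→Red 8, M3→Red 7. Service 17; fixed 23; total 40.
{Amber}: service 27 + fixed 16 = 43
{Blue}: service 29 + fixed 19 = 48
{Red, Blue, Green, Amber}: service 17 + fixed 75 = 92
(All 15 nonempty subsets were checked; Red only is lowest.)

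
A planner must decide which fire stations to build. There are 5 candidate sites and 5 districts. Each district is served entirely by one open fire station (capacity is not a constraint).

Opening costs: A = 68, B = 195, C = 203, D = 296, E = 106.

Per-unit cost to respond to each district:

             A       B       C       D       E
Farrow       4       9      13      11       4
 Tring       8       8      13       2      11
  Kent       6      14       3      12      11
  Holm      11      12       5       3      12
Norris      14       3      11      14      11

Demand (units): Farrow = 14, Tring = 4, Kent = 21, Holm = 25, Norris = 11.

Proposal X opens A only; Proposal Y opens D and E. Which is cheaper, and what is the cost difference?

Proposal X is cheaper by 182.

Proposal X: {A}: Farrow→A 4·14=56, Tring→A 8·4=32, Kent→A 6·21=126, Holm→A 11·25=275, Norris→A 14·11=154. Service 643; fixed 68; total 711.
Proposal Y: {D, E}: Farrow→E 4·14=56, Tring→D 2·4=8, Kent→E 11·21=231, Holm→D 3·25=75, Norris→E 11·11=121. Service 491; fixed 402; total 893.
Difference: |711 − 893| = 182.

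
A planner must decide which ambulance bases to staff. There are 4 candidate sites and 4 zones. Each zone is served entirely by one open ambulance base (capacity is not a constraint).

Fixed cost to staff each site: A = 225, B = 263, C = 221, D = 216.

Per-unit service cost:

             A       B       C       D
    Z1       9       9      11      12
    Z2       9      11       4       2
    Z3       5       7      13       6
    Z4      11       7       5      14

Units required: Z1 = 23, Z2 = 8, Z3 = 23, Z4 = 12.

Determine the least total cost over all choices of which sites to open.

Minimum total cost: 751

For any fixed open set, each zone goes to its cheapest open site; total = fixed + service.
{A}: Z1→A 9·23=207, Z2→A 9·8=72, Z3→A 5·23=115, Z4→A 11·12=132. Service 526; fixed 225; total 751.
{B}: Z1→B 9·23=207, Z2→B 11·8=88, Z3→B 7·23=161, Z4→B 7·12=84. Service 540; fixed 263; total 803.
{D}: service 598 + fixed 216 = 814
{A, B, C, D}: service 398 + fixed 925 = 1323
No other subset beats 751.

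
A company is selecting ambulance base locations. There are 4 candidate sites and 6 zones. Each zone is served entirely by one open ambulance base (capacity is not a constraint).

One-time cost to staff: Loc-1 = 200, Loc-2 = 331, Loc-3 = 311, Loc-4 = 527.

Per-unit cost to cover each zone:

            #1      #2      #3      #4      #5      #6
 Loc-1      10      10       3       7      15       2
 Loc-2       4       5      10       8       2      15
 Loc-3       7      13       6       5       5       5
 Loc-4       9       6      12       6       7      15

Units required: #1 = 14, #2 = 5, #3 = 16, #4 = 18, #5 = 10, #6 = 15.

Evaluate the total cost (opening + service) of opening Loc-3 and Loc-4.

Each zone is assigned to its cheapest site among the open ones.
{Loc-3, Loc-4}: #1→Loc-3 7·14=98, #2→Loc-4 6·5=30, #3→Loc-3 6·16=96, #4→Loc-3 5·18=90, #5→Loc-3 5·10=50, #6→Loc-3 5·15=75. Service 439; fixed 838; total 1277.

Total cost: 1277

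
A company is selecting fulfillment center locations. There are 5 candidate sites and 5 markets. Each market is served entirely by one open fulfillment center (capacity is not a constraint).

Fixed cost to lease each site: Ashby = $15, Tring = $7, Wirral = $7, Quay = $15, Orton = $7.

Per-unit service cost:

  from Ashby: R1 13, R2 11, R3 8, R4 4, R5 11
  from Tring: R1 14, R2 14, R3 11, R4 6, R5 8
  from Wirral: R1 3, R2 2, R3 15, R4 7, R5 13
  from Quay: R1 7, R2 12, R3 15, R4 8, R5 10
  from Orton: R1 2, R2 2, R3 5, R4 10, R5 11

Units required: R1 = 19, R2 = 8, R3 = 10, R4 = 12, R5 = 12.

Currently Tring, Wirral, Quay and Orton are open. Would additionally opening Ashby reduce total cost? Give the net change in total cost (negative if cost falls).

Current service cost with {Tring, Wirral, Quay, Orton}: 272.
Adding Ashby: each market re-picks its cheapest; new service cost 248, saving 24.
Extra fixed cost: 15. Net change = 15 − 24 = -9.
(Totals: 308 → 299.)

Yes — net change −9 (cost falls by 9).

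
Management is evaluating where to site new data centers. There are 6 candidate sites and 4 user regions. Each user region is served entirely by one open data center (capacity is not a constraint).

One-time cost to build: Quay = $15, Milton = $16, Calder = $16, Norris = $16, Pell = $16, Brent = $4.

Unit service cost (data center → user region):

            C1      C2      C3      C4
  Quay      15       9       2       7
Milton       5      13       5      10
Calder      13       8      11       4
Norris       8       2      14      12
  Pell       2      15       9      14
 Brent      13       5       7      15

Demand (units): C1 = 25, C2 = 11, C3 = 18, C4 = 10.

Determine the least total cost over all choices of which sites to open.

Minimum total cost: 211

For any fixed open set, each user region goes to its cheapest open site; total = fixed + service.
{Quay, Calder, Norris, Pell}: C1→Pell 2·25=50, C2→Norris 2·11=22, C3→Quay 2·18=36, C4→Calder 4·10=40. Service 148; fixed 63; total 211.
{Quay, Calder, Norris, Pell, Brent}: service 148 + fixed 67 = 215
{Quay, Norris, Pell}: C1→Pell 2·25=50, C2→Norris 2·11=22, C3→Quay 2·18=36, C4→Quay 7·10=70. Service 178; fixed 47; total 225.
{Quay, Milton, Calder, Norris, Pell, Brent}: C1→Pell 2·25=50, C2→Norris 2·11=22, C3→Quay 2·18=36, C4→Calder 4·10=40. Service 148; fixed 83; total 231.
No other subset beats 211.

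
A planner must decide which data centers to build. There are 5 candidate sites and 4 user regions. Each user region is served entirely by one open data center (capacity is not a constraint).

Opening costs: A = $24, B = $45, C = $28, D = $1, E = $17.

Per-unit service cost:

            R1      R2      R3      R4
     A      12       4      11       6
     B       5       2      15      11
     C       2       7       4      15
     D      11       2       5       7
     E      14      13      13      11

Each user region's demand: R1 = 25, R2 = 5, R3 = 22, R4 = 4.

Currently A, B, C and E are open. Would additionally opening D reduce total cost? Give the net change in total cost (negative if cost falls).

Current service cost with {A, B, C, E}: 172.
Adding D: each user region re-picks its cheapest; new service cost 172, saving 0.
Extra fixed cost: 1. Net change = 1 − 0 = 1.
(Totals: 286 → 287.)

No — net change +1 (cost rises by 1).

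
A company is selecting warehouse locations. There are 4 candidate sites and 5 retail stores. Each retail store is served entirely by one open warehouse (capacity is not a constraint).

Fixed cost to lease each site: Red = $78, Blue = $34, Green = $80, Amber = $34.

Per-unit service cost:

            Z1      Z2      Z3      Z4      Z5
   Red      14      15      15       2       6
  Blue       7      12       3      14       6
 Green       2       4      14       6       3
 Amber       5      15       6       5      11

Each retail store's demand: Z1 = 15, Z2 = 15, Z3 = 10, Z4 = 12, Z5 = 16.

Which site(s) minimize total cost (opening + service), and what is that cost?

Open Blue and Green; minimum total cost 354.

For any fixed open set, each retail store goes to its cheapest open site; total = fixed + service.
{Blue, Green}: Z1→Green 2·15=30, Z2→Green 4·15=60, Z3→Blue 3·10=30, Z4→Green 6·12=72, Z5→Green 3·16=48. Service 240; fixed 114; total 354.
{Green, Amber}: Z1→Green 2·15=30, Z2→Green 4·15=60, Z3→Amber 6·10=60, Z4→Amber 5·12=60, Z5→Green 3·16=48. Service 258; fixed 114; total 372.
{Blue, Green, Amber}: Z1→Green 2·15=30, Z2→Green 4·15=60, Z3→Blue 3·10=30, Z4→Amber 5·12=60, Z5→Green 3·16=48. Service 228; fixed 148; total 376.
{Red, Blue, Green, Amber}: Z1→Green 2·15=30, Z2→Green 4·15=60, Z3→Blue 3·10=30, Z4→Red 2·12=24, Z5→Green 3·16=48. Service 192; fixed 226; total 418.
No other subset beats 354.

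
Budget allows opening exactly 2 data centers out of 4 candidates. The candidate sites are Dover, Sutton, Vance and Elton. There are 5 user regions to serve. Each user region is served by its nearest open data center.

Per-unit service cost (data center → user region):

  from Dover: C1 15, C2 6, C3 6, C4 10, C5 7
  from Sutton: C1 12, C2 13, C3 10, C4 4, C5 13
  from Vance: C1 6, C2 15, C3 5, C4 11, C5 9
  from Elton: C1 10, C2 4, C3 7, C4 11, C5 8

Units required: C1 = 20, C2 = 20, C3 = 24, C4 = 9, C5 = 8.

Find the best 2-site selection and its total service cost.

With exactly 2 open, each user region uses its cheapest among the chosen.
{Vance, Elton}: C1→Vance 6·20=120, C2→Elton 4·20=80, C3→Vance 5·24=120, C4→Vance 11·9=99, C5→Elton 8·8=64. Service cost 483.
{Dover, Vance}: service cost 506
{Sutton, Elton}: service cost 548
Among all 6 size-2 choices, {Vance, Elton} is lowest.

Choose Vance and Elton; total service cost 483.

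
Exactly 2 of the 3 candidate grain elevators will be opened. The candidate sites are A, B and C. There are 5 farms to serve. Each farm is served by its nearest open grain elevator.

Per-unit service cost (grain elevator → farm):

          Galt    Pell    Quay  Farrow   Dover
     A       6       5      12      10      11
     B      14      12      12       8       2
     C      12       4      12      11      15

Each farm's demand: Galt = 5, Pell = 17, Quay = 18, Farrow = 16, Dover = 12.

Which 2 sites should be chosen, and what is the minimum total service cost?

With exactly 2 open, each farm uses its cheapest among the chosen.
{A, B}: Galt→A 6·5=30, Pell→A 5·17=85, Quay→A 12·18=216, Farrow→B 8·16=128, Dover→B 2·12=24. Service cost 483.
{B, C}: service cost 496
{A, C}: service cost 606
Among all 3 size-2 choices, {A, B} is lowest.

Choose A and B; total service cost 483.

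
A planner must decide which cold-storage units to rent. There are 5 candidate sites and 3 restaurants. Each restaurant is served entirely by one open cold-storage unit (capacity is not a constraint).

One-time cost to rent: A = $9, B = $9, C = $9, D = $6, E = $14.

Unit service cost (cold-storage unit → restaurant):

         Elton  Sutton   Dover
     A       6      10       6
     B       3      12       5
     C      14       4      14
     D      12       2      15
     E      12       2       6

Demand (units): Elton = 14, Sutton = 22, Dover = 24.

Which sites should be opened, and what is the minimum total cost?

For any fixed open set, each restaurant goes to its cheapest open site; total = fixed + service.
{B, D}: Elton→B 3·14=42, Sutton→D 2·22=44, Dover→B 5·24=120. Service 206; fixed 15; total 221.
{B, E}: Elton→B 3·14=42, Sutton→E 2·22=44, Dover→B 5·24=120. Service 206; fixed 23; total 229.
{A, B, D}: service 206 + fixed 24 = 230
{A, B, C, D, E}: Elton→B 3·14=42, Sutton→D 2·22=44, Dover→B 5·24=120. Service 206; fixed 47; total 253.
No other subset beats 221.

Open B and D; minimum total cost 221.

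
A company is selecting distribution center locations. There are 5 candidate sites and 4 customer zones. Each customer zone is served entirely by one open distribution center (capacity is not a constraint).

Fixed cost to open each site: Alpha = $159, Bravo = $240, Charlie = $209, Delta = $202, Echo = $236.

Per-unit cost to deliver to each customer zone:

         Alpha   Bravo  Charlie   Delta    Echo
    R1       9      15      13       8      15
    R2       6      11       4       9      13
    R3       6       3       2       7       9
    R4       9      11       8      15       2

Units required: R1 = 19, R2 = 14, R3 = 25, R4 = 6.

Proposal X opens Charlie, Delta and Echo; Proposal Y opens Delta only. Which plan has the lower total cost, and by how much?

Proposal Y is cheaper by 172.

Proposal X: {Charlie, Delta, Echo}: R1→Delta 8·19=152, R2→Charlie 4·14=56, R3→Charlie 2·25=50, R4→Echo 2·6=12. Service 270; fixed 647; total 917.
Proposal Y: {Delta}: R1→Delta 8·19=152, R2→Delta 9·14=126, R3→Delta 7·25=175, R4→Delta 15·6=90. Service 543; fixed 202; total 745.
Difference: |917 − 745| = 172.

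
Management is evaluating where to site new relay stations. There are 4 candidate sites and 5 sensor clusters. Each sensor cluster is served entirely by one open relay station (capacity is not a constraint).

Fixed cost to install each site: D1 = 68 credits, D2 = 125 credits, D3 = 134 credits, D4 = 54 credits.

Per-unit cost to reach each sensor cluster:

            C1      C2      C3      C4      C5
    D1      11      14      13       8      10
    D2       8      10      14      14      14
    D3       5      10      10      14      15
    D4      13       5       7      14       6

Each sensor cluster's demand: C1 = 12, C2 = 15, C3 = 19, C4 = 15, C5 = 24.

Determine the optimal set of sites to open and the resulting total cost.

Open D1 and D4; minimum total cost 726.

For any fixed open set, each sensor cluster goes to its cheapest open site; total = fixed + service.
{D1, D4}: C1→D1 11·12=132, C2→D4 5·15=75, C3→D4 7·19=133, C4→D1 8·15=120, C5→D4 6·24=144. Service 604; fixed 122; total 726.
{D4}: service 718 + fixed 54 = 772
{D1, D3, D4}: C1→D3 5·12=60, C2→D4 5·15=75, C3→D4 7·19=133, C4→D1 8·15=120, C5→D4 6·24=144. Service 532; fixed 256; total 788.
{D1, D2, D3, D4}: service 532 + fixed 381 = 913
No other subset beats 726.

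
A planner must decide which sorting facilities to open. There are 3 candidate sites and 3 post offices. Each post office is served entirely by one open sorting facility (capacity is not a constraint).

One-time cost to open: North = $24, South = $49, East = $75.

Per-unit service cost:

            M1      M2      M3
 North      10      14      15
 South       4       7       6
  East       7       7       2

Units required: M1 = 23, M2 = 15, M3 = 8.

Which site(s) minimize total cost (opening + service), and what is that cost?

Open South only; minimum total cost 294.

For any fixed open set, each post office goes to its cheapest open site; total = fixed + service.
{South}: M1→South 4·23=92, M2→South 7·15=105, M3→South 6·8=48. Service 245; fixed 49; total 294.
{North, South}: M1→South 4·23=92, M2→South 7·15=105, M3→South 6·8=48. Service 245; fixed 73; total 318.
{South, East}: service 213 + fixed 124 = 337
{North, South, East}: M1→South 4·23=92, M2→South 7·15=105, M3→East 2·8=16. Service 213; fixed 148; total 361.
(All 7 nonempty subsets were checked; South only is lowest.)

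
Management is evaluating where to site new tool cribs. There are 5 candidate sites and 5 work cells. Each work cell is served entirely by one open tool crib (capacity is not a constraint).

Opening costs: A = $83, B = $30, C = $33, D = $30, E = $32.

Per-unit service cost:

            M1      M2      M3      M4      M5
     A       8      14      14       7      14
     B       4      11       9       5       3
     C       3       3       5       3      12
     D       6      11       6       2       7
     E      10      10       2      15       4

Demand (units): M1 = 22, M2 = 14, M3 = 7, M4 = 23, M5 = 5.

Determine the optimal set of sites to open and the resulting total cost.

For any fixed open set, each work cell goes to its cheapest open site; total = fixed + service.
{C, E}: M1→C 3·22=66, M2→C 3·14=42, M3→E 2·7=14, M4→C 3·23=69, M5→E 4·5=20. Service 211; fixed 65; total 276.
{C, D, E}: service 188 + fixed 95 = 283
{C, D}: service 224 + fixed 63 = 287
{A, B, C, D, E}: M1→C 3·22=66, M2→C 3·14=42, M3→E 2·7=14, M4→D 2·23=46, M5→B 3·5=15. Service 183; fixed 208; total 391.
No other subset beats 276.

Open C and E; minimum total cost 276.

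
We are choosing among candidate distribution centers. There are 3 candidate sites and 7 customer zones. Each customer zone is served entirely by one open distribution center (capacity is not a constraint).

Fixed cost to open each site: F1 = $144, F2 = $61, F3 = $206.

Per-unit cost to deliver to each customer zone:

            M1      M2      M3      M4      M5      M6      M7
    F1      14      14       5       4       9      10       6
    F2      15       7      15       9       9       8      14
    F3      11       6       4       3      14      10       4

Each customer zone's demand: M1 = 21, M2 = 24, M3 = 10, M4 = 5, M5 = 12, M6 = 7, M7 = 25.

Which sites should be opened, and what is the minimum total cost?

For any fixed open set, each customer zone goes to its cheapest open site; total = fixed + service.
{F2, F3}: M1→F3 11·21=231, M2→F3 6·24=144, M3→F3 4·10=40, M4→F3 3·5=15, M5→F2 9·12=108, M6→F2 8·7=56, M7→F3 4·25=100. Service 694; fixed 267; total 961.
{F3}: service 768 + fixed 206 = 974
{F1, F2}: service 846 + fixed 205 = 1051
{F1, F2, F3}: service 694 + fixed 411 = 1105
No other subset beats 961.

Open F2 and F3; minimum total cost 961.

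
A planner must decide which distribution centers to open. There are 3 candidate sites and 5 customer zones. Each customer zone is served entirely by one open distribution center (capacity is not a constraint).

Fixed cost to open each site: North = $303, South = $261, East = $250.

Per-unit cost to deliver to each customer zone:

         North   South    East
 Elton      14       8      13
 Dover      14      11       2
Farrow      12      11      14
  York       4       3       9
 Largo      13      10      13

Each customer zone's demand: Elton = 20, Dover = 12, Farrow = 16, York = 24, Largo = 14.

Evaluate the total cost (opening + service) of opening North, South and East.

Total cost: 1386

Each customer zone is assigned to its cheapest site among the open ones.
{North, South, East}: Elton→South 8·20=160, Dover→East 2·12=24, Farrow→South 11·16=176, York→South 3·24=72, Largo→South 10·14=140. Service 572; fixed 814; total 1386.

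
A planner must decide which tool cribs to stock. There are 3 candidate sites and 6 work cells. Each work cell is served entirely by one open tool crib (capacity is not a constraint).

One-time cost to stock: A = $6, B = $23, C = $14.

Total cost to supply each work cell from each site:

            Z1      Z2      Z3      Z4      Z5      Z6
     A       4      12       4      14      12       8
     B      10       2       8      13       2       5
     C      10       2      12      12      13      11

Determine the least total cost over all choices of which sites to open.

For any fixed open set, each work cell goes to its cheapest open site; total = fixed + service.
{A, B}: Z1→A 4, Z2→B 2, Z3→A 4, Z4→B 13, Z5→B 2, Z6→B 5. Service 30; fixed 29; total 59.
{A}: Z1→A 4, Z2→A 12, Z3→A 4, Z4→A 14, Z5→A 12, Z6→A 8. Service 54; fixed 6; total 60.
{A, C}: Z1→A 4, Z2→C 2, Z3→A 4, Z4→C 12, Z5→A 12, Z6→A 8. Service 42; fixed 20; total 62.
{A, B, C}: Z1→A 4, Z2→B 2, Z3→A 4, Z4→C 12, Z5→B 2, Z6→B 5. Service 29; fixed 43; total 72.
(All 7 nonempty subsets were checked; A and B is lowest.)

Minimum total cost: 59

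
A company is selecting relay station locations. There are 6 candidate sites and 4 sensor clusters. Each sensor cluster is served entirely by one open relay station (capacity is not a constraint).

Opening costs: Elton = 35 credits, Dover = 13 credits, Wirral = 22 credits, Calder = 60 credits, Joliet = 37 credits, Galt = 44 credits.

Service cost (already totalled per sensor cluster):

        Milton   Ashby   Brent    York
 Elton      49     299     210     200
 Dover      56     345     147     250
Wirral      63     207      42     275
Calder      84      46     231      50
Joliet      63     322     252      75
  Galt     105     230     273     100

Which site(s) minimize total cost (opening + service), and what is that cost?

For any fixed open set, each sensor cluster goes to its cheapest open site; total = fixed + service.
{Wirral, Calder}: Milton→Wirral 63, Ashby→Calder 46, Brent→Wirral 42, York→Calder 50. Service 201; fixed 82; total 283.
{Dover, Wirral, Calder}: Milton→Dover 56, Ashby→Calder 46, Brent→Wirral 42, York→Calder 50. Service 194; fixed 95; total 289.
{Elton, Wirral, Calder}: Milton→Elton 49, Ashby→Calder 46, Brent→Wirral 42, York→Calder 50. Service 187; fixed 117; total 304.
{Elton, Dover, Wirral, Calder, Joliet, Galt}: service 187 + fixed 211 = 398
No other subset beats 283.

Open Wirral and Calder; minimum total cost 283.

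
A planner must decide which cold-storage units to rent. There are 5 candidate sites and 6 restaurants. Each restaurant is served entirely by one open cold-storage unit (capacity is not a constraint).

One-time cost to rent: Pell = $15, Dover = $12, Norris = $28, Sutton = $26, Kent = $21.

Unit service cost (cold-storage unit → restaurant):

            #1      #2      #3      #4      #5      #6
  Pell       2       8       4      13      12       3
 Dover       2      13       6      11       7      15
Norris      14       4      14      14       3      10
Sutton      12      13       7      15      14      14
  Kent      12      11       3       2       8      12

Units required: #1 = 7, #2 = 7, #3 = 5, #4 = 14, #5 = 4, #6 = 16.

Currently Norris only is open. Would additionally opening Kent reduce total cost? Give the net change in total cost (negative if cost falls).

Current service cost with {Norris}: 564.
Adding Kent: each restaurant re-picks its cheapest; new service cost 327, saving 237.
Extra fixed cost: 21. Net change = 21 − 237 = -216.
(Totals: 592 → 376.)

Yes — net change −216 (cost falls by 216).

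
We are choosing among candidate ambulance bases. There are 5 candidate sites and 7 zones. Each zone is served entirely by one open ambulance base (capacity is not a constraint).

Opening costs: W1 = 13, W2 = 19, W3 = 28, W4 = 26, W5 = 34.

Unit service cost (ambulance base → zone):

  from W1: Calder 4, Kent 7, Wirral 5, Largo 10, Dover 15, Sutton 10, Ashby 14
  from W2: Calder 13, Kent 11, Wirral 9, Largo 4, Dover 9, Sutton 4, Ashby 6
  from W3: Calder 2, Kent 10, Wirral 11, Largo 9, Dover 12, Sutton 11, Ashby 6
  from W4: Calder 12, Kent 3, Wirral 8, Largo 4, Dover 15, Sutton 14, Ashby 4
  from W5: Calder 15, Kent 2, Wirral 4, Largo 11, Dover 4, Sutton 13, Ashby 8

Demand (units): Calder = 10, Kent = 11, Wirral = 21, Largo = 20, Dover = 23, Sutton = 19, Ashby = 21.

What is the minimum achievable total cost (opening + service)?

For any fixed open set, each zone goes to its cheapest open site; total = fixed + service.
{W2, W3, W4, W5}: Calder→W3 2·10=20, Kent→W5 2·11=22, Wirral→W5 4·21=84, Largo→W2 4·20=80, Dover→W5 4·23=92, Sutton→W2 4·19=76, Ashby→W4 4·21=84. Service 458; fixed 107; total 565.
{W1, W2, W4, W5}: service 478 + fixed 92 = 570
{W1, W2, W3, W4, W5}: service 458 + fixed 120 = 578
{W1}: service 1251 + fixed 13 = 1264
No other subset beats 565.

Minimum total cost: 565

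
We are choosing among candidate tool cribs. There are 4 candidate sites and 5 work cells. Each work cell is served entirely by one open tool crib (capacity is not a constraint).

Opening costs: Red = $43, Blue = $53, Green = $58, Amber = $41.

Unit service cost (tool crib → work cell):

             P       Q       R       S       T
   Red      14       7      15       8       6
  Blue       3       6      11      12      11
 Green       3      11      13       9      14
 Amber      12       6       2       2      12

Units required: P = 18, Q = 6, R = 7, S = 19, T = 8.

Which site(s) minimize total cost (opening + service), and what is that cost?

For any fixed open set, each work cell goes to its cheapest open site; total = fixed + service.
{Blue, Amber}: P→Blue 3·18=54, Q→Blue 6·6=36, R→Amber 2·7=14, S→Amber 2·19=38, T→Blue 11·8=88. Service 230; fixed 94; total 324.
{Red, Blue, Amber}: P→Blue 3·18=54, Q→Blue 6·6=36, R→Amber 2·7=14, S→Amber 2·19=38, T→Red 6·8=48. Service 190; fixed 137; total 327.
{Red, Green, Amber}: service 190 + fixed 142 = 332
{Red, Blue, Green, Amber}: P→Blue 3·18=54, Q→Blue 6·6=36, R→Amber 2·7=14, S→Amber 2·19=38, T→Red 6·8=48. Service 190; fixed 195; total 385.
(All 15 nonempty subsets were checked; Blue and Amber is lowest.)

Open Blue and Amber; minimum total cost 324.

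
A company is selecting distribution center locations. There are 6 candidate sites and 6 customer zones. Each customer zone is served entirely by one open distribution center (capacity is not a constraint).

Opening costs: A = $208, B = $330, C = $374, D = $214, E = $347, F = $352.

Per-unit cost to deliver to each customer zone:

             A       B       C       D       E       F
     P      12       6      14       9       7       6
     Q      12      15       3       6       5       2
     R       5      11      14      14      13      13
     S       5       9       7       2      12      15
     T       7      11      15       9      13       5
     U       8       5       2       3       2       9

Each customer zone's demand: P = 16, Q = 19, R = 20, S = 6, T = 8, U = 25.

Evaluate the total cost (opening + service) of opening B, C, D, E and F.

Each customer zone is assigned to its cheapest site among the open ones.
{B, C, D, E, F}: P→B 6·16=96, Q→F 2·19=38, R→B 11·20=220, S→D 2·6=12, T→F 5·8=40, U→C 2·25=50. Service 456; fixed 1617; total 2073.

Total cost: 2073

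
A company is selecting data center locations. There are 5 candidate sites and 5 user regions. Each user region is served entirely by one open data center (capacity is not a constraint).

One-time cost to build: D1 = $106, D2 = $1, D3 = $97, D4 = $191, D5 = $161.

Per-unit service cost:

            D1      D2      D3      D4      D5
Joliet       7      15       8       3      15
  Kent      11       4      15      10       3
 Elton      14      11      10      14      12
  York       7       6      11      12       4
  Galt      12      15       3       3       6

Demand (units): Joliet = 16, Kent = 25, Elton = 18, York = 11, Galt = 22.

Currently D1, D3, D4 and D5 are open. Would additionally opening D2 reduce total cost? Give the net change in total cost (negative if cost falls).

Current service cost with {D1, D3, D4, D5}: 413.
Adding D2: each user region re-picks its cheapest; new service cost 413, saving 0.
Extra fixed cost: 1. Net change = 1 − 0 = 1.
(Totals: 968 → 969.)

No — net change +1 (cost rises by 1).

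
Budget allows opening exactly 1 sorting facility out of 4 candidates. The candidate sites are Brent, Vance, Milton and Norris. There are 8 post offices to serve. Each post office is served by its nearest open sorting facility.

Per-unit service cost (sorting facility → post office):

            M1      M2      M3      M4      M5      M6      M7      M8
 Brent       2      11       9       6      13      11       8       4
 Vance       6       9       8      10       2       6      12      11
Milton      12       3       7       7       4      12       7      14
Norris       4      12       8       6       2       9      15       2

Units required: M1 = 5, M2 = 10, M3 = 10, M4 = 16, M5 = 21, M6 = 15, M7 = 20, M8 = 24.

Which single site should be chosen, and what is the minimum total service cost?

With exactly 1 open, each post office uses its cheapest among the chosen.
{Norris}: M1→Norris 4·5=20, M2→Norris 12·10=120, M3→Norris 8·10=80, M4→Norris 6·16=96, M5→Norris 2·21=42, M6→Norris 9·15=135, M7→Norris 15·20=300, M8→Norris 2·24=48. Service cost 841.
{Vance}: service cost 996
{Brent}: service cost 1000
Among all 4 size-1 choices, {Norris} is lowest.

Choose Norris only; total service cost 841.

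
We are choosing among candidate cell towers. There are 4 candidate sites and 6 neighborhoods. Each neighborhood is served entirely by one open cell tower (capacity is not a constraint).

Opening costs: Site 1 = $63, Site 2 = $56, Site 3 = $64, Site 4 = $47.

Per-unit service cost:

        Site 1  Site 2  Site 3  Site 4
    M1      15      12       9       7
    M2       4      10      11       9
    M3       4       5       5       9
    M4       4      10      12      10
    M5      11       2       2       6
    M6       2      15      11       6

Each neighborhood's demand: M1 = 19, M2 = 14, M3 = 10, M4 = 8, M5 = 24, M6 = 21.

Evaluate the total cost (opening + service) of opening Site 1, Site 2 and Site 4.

Each neighborhood is assigned to its cheapest site among the open ones.
{Site 1, Site 2, Site 4}: M1→Site 4 7·19=133, M2→Site 1 4·14=56, M3→Site 1 4·10=40, M4→Site 1 4·8=32, M5→Site 2 2·24=48, M6→Site 1 2·21=42. Service 351; fixed 166; total 517.

Total cost: 517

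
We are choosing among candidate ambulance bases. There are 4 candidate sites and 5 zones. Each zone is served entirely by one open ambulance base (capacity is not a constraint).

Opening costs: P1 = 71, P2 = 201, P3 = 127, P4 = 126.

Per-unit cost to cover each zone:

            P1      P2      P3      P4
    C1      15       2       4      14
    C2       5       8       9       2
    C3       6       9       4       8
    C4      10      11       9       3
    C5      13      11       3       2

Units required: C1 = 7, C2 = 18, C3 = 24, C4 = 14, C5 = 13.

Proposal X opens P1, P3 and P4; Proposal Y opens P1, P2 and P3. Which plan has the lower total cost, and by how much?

Proposal X is cheaper by 212.

Proposal X: {P1, P3, P4}: C1→P3 4·7=28, C2→P4 2·18=36, C3→P3 4·24=96, C4→P4 3·14=42, C5→P4 2·13=26. Service 228; fixed 324; total 552.
Proposal Y: {P1, P2, P3}: C1→P2 2·7=14, C2→P1 5·18=90, C3→P3 4·24=96, C4→P3 9·14=126, C5→P3 3·13=39. Service 365; fixed 399; total 764.
Difference: |552 − 764| = 212.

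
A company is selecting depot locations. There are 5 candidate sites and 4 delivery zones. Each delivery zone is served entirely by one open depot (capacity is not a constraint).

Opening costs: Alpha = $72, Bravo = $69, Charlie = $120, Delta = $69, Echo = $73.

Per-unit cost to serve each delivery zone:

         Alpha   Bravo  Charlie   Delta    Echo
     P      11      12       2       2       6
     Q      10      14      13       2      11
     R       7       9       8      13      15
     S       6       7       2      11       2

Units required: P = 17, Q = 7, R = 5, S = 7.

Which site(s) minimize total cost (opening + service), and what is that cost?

For any fixed open set, each delivery zone goes to its cheapest open site; total = fixed + service.
{Delta}: P→Delta 2·17=34, Q→Delta 2·7=14, R→Delta 13·5=65, S→Delta 11·7=77. Service 190; fixed 69; total 259.
{Alpha, Delta}: P→Delta 2·17=34, Q→Delta 2·7=14, R→Alpha 7·5=35, S→Alpha 6·7=42. Service 125; fixed 141; total 266.
{Delta, Echo}: service 127 + fixed 142 = 269
{Alpha, Bravo, Charlie, Delta, Echo}: service 97 + fixed 403 = 500
No other subset beats 259.

Open Delta only; minimum total cost 259.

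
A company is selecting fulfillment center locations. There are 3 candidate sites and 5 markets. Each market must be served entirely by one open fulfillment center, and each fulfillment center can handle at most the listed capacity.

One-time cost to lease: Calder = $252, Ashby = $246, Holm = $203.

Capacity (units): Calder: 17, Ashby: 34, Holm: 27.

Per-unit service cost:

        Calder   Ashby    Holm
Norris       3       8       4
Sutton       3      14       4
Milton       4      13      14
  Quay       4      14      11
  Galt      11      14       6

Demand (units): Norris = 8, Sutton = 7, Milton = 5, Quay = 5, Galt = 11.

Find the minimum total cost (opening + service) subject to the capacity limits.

Open {Calder, Holm}: Norris→Holm 4·8=32, Sutton→Calder 3·7=21, Milton→Calder 4·5=20, Quay→Calder 4·5=20, Galt→Holm 6·11=66.
Loads: Calder carries 17/17, Holm carries 19/27. Service 159; fixed 455; total 614.
Next best feasible plan costs 621.

Minimum total cost: 614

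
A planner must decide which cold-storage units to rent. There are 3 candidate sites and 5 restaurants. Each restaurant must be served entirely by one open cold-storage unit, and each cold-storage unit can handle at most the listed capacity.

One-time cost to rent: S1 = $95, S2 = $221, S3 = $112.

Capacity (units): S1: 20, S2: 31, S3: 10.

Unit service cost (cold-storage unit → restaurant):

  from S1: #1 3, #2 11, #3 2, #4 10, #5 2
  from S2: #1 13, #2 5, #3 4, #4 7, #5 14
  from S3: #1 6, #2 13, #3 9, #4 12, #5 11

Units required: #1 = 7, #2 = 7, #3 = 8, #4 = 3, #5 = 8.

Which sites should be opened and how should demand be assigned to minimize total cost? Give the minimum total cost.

Open {S1, S2}: #1→S1 3·7=21, #2→S2 5·7=35, #3→S2 4·8=32, #4→S2 7·3=21, #5→S1 2·8=16.
Loads: S1 carries 15/20, S2 carries 18/31. Service 125; fixed 316; total 441.
Next best feasible plan costs 450.

Minimum total cost: 441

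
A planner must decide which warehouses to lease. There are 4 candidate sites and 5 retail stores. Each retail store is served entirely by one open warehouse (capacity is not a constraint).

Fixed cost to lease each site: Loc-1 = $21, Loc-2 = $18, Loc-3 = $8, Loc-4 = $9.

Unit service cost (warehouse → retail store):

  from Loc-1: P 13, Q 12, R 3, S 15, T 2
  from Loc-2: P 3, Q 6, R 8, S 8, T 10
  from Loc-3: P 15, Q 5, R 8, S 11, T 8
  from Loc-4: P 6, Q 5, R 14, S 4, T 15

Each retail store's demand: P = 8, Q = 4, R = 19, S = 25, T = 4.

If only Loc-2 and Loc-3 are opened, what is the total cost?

Each retail store is assigned to its cheapest site among the open ones.
{Loc-2, Loc-3}: P→Loc-2 3·8=24, Q→Loc-3 5·4=20, R→Loc-2 8·19=152, S→Loc-2 8·25=200, T→Loc-3 8·4=32. Service 428; fixed 26; total 454.

Total cost: 454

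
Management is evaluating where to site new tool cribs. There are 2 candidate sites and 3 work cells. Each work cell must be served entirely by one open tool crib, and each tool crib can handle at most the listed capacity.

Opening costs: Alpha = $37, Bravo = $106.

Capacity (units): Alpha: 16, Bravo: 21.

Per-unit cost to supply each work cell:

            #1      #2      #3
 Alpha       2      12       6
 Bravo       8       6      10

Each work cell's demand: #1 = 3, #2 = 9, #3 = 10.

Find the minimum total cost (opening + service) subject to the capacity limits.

Minimum total cost: 263

Open {Alpha, Bravo}: #1→Alpha 2·3=6, #2→Bravo 6·9=54, #3→Alpha 6·10=60.
Loads: Alpha carries 13/16, Bravo carries 9/21. Service 120; fixed 143; total 263.
Next best feasible plan costs 281.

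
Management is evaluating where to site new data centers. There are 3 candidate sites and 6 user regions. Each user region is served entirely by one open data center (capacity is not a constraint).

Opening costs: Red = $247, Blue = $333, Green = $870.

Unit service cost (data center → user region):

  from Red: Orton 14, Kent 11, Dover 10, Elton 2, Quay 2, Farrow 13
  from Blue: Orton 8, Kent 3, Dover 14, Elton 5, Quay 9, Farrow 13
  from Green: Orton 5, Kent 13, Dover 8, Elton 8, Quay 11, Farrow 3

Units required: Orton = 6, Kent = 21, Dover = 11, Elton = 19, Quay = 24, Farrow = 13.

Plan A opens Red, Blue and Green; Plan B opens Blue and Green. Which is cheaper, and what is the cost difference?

Plan A: {Red, Blue, Green}: Orton→Green 5·6=30, Kent→Blue 3·21=63, Dover→Green 8·11=88, Elton→Red 2·19=38, Quay→Red 2·24=48, Farrow→Green 3·13=39. Service 306; fixed 1450; total 1756.
Plan B: {Blue, Green}: Orton→Green 5·6=30, Kent→Blue 3·21=63, Dover→Green 8·11=88, Elton→Blue 5·19=95, Quay→Blue 9·24=216, Farrow→Green 3·13=39. Service 531; fixed 1203; total 1734.
Difference: |1756 − 1734| = 22.

Plan B is cheaper by 22.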